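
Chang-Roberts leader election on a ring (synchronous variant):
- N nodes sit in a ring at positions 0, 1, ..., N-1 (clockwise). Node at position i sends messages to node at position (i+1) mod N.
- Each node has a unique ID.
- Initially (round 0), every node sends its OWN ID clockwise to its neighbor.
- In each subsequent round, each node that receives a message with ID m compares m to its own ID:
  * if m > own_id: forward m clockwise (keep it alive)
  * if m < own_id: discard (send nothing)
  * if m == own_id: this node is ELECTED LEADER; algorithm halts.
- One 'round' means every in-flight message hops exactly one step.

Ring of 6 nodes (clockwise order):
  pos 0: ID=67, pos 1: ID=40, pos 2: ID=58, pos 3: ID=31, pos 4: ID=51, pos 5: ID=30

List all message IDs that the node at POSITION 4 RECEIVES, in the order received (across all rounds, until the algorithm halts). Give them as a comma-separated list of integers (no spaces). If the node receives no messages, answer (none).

Answer: 31,58,67

Derivation:
Round 1: pos1(id40) recv 67: fwd; pos2(id58) recv 40: drop; pos3(id31) recv 58: fwd; pos4(id51) recv 31: drop; pos5(id30) recv 51: fwd; pos0(id67) recv 30: drop
Round 2: pos2(id58) recv 67: fwd; pos4(id51) recv 58: fwd; pos0(id67) recv 51: drop
Round 3: pos3(id31) recv 67: fwd; pos5(id30) recv 58: fwd
Round 4: pos4(id51) recv 67: fwd; pos0(id67) recv 58: drop
Round 5: pos5(id30) recv 67: fwd
Round 6: pos0(id67) recv 67: ELECTED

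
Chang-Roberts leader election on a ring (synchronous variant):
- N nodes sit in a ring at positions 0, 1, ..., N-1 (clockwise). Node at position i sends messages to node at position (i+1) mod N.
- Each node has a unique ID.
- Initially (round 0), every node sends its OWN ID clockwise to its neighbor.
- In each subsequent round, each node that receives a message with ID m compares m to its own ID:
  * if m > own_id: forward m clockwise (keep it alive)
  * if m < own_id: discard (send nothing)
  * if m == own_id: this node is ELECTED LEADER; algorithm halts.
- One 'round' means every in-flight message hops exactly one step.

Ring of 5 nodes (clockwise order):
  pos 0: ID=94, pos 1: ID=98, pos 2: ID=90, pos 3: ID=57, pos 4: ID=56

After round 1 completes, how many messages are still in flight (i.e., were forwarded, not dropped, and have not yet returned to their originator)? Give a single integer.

Answer: 3

Derivation:
Round 1: pos1(id98) recv 94: drop; pos2(id90) recv 98: fwd; pos3(id57) recv 90: fwd; pos4(id56) recv 57: fwd; pos0(id94) recv 56: drop
After round 1: 3 messages still in flight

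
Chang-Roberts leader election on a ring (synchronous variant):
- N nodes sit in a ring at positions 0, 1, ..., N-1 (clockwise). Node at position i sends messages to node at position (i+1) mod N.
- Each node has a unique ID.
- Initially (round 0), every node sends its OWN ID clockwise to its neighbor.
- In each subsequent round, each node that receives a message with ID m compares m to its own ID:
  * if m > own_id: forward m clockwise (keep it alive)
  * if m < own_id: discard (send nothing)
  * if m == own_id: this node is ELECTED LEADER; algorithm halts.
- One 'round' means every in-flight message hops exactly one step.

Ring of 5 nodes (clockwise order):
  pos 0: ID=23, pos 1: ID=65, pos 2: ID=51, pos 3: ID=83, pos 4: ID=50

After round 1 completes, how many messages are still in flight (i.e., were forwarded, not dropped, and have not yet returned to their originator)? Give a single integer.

Answer: 3

Derivation:
Round 1: pos1(id65) recv 23: drop; pos2(id51) recv 65: fwd; pos3(id83) recv 51: drop; pos4(id50) recv 83: fwd; pos0(id23) recv 50: fwd
After round 1: 3 messages still in flight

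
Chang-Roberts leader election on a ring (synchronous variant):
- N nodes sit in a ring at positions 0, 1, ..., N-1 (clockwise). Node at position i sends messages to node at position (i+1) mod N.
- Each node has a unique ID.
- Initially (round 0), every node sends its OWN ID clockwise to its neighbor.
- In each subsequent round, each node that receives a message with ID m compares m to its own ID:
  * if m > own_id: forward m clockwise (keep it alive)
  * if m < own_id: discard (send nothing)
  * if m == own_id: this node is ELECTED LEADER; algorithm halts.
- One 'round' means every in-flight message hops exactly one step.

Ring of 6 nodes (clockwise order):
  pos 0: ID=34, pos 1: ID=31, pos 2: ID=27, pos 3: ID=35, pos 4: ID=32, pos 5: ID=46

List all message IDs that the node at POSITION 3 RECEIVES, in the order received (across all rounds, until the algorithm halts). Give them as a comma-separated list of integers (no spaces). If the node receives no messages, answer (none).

Round 1: pos1(id31) recv 34: fwd; pos2(id27) recv 31: fwd; pos3(id35) recv 27: drop; pos4(id32) recv 35: fwd; pos5(id46) recv 32: drop; pos0(id34) recv 46: fwd
Round 2: pos2(id27) recv 34: fwd; pos3(id35) recv 31: drop; pos5(id46) recv 35: drop; pos1(id31) recv 46: fwd
Round 3: pos3(id35) recv 34: drop; pos2(id27) recv 46: fwd
Round 4: pos3(id35) recv 46: fwd
Round 5: pos4(id32) recv 46: fwd
Round 6: pos5(id46) recv 46: ELECTED

Answer: 27,31,34,46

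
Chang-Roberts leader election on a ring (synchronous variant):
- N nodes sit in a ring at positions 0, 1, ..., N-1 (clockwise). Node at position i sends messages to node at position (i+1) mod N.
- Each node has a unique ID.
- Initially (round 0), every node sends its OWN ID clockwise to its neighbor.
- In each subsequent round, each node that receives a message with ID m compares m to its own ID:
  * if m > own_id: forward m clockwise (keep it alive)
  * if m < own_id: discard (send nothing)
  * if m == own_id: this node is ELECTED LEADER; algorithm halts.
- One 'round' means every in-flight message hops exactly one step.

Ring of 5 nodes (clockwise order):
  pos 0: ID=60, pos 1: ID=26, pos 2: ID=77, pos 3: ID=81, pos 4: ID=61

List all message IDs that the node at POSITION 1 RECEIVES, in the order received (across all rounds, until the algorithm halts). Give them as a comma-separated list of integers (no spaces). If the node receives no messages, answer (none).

Round 1: pos1(id26) recv 60: fwd; pos2(id77) recv 26: drop; pos3(id81) recv 77: drop; pos4(id61) recv 81: fwd; pos0(id60) recv 61: fwd
Round 2: pos2(id77) recv 60: drop; pos0(id60) recv 81: fwd; pos1(id26) recv 61: fwd
Round 3: pos1(id26) recv 81: fwd; pos2(id77) recv 61: drop
Round 4: pos2(id77) recv 81: fwd
Round 5: pos3(id81) recv 81: ELECTED

Answer: 60,61,81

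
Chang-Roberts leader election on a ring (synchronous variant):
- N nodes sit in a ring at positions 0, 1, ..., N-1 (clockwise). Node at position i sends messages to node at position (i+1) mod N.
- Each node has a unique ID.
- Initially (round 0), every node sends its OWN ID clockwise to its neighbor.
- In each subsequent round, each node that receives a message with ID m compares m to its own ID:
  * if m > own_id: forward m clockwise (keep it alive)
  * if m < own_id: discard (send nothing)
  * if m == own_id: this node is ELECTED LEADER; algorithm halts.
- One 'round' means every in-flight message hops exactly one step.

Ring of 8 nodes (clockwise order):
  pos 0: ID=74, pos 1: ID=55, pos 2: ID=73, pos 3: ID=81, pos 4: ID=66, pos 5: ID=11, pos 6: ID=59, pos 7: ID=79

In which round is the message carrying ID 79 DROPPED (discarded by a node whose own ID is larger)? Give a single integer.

Round 1: pos1(id55) recv 74: fwd; pos2(id73) recv 55: drop; pos3(id81) recv 73: drop; pos4(id66) recv 81: fwd; pos5(id11) recv 66: fwd; pos6(id59) recv 11: drop; pos7(id79) recv 59: drop; pos0(id74) recv 79: fwd
Round 2: pos2(id73) recv 74: fwd; pos5(id11) recv 81: fwd; pos6(id59) recv 66: fwd; pos1(id55) recv 79: fwd
Round 3: pos3(id81) recv 74: drop; pos6(id59) recv 81: fwd; pos7(id79) recv 66: drop; pos2(id73) recv 79: fwd
Round 4: pos7(id79) recv 81: fwd; pos3(id81) recv 79: drop
Round 5: pos0(id74) recv 81: fwd
Round 6: pos1(id55) recv 81: fwd
Round 7: pos2(id73) recv 81: fwd
Round 8: pos3(id81) recv 81: ELECTED
Message ID 79 originates at pos 7; dropped at pos 3 in round 4

Answer: 4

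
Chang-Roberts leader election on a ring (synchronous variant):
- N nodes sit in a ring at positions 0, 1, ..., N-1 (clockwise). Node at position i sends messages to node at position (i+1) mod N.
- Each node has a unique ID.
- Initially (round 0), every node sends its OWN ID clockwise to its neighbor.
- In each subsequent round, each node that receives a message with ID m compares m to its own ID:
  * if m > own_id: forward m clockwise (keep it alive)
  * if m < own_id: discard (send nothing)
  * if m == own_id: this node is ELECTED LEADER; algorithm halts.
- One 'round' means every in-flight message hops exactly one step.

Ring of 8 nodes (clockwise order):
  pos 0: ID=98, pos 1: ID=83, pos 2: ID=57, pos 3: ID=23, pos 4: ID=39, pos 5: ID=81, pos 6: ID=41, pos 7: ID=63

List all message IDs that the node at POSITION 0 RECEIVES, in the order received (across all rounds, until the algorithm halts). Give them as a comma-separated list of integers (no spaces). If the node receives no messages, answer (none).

Answer: 63,81,83,98

Derivation:
Round 1: pos1(id83) recv 98: fwd; pos2(id57) recv 83: fwd; pos3(id23) recv 57: fwd; pos4(id39) recv 23: drop; pos5(id81) recv 39: drop; pos6(id41) recv 81: fwd; pos7(id63) recv 41: drop; pos0(id98) recv 63: drop
Round 2: pos2(id57) recv 98: fwd; pos3(id23) recv 83: fwd; pos4(id39) recv 57: fwd; pos7(id63) recv 81: fwd
Round 3: pos3(id23) recv 98: fwd; pos4(id39) recv 83: fwd; pos5(id81) recv 57: drop; pos0(id98) recv 81: drop
Round 4: pos4(id39) recv 98: fwd; pos5(id81) recv 83: fwd
Round 5: pos5(id81) recv 98: fwd; pos6(id41) recv 83: fwd
Round 6: pos6(id41) recv 98: fwd; pos7(id63) recv 83: fwd
Round 7: pos7(id63) recv 98: fwd; pos0(id98) recv 83: drop
Round 8: pos0(id98) recv 98: ELECTED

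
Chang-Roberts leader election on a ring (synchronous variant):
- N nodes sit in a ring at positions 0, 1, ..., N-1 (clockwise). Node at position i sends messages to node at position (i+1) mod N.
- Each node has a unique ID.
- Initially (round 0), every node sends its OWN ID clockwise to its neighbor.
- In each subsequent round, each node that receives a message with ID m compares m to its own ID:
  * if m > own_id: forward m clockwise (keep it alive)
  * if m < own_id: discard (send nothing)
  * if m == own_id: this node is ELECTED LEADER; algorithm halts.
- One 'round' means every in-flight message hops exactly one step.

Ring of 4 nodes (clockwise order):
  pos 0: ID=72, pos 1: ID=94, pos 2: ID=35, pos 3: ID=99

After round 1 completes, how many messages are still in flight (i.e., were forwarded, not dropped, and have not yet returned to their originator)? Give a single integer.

Answer: 2

Derivation:
Round 1: pos1(id94) recv 72: drop; pos2(id35) recv 94: fwd; pos3(id99) recv 35: drop; pos0(id72) recv 99: fwd
After round 1: 2 messages still in flight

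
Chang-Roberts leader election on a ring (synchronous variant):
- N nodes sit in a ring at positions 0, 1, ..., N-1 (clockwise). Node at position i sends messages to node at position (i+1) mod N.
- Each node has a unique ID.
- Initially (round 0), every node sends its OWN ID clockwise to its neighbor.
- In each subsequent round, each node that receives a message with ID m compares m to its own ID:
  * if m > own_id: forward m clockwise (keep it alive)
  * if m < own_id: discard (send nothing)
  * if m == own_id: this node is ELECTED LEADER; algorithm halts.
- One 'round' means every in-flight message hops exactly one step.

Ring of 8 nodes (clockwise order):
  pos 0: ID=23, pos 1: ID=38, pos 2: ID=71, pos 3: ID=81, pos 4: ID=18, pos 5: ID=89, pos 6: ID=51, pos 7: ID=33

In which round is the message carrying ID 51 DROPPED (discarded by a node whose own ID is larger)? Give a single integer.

Answer: 4

Derivation:
Round 1: pos1(id38) recv 23: drop; pos2(id71) recv 38: drop; pos3(id81) recv 71: drop; pos4(id18) recv 81: fwd; pos5(id89) recv 18: drop; pos6(id51) recv 89: fwd; pos7(id33) recv 51: fwd; pos0(id23) recv 33: fwd
Round 2: pos5(id89) recv 81: drop; pos7(id33) recv 89: fwd; pos0(id23) recv 51: fwd; pos1(id38) recv 33: drop
Round 3: pos0(id23) recv 89: fwd; pos1(id38) recv 51: fwd
Round 4: pos1(id38) recv 89: fwd; pos2(id71) recv 51: drop
Round 5: pos2(id71) recv 89: fwd
Round 6: pos3(id81) recv 89: fwd
Round 7: pos4(id18) recv 89: fwd
Round 8: pos5(id89) recv 89: ELECTED
Message ID 51 originates at pos 6; dropped at pos 2 in round 4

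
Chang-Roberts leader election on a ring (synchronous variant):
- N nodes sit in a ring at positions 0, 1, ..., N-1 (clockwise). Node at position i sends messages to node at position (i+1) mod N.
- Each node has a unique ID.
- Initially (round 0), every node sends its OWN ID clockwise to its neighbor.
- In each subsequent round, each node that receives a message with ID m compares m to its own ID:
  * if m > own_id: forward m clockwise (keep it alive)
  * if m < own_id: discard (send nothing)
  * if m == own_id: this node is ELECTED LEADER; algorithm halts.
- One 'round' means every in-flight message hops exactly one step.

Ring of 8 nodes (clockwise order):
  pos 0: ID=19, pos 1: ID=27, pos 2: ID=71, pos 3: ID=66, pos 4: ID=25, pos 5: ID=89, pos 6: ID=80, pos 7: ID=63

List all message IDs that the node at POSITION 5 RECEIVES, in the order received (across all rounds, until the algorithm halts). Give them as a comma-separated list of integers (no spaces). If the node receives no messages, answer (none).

Answer: 25,66,71,80,89

Derivation:
Round 1: pos1(id27) recv 19: drop; pos2(id71) recv 27: drop; pos3(id66) recv 71: fwd; pos4(id25) recv 66: fwd; pos5(id89) recv 25: drop; pos6(id80) recv 89: fwd; pos7(id63) recv 80: fwd; pos0(id19) recv 63: fwd
Round 2: pos4(id25) recv 71: fwd; pos5(id89) recv 66: drop; pos7(id63) recv 89: fwd; pos0(id19) recv 80: fwd; pos1(id27) recv 63: fwd
Round 3: pos5(id89) recv 71: drop; pos0(id19) recv 89: fwd; pos1(id27) recv 80: fwd; pos2(id71) recv 63: drop
Round 4: pos1(id27) recv 89: fwd; pos2(id71) recv 80: fwd
Round 5: pos2(id71) recv 89: fwd; pos3(id66) recv 80: fwd
Round 6: pos3(id66) recv 89: fwd; pos4(id25) recv 80: fwd
Round 7: pos4(id25) recv 89: fwd; pos5(id89) recv 80: drop
Round 8: pos5(id89) recv 89: ELECTED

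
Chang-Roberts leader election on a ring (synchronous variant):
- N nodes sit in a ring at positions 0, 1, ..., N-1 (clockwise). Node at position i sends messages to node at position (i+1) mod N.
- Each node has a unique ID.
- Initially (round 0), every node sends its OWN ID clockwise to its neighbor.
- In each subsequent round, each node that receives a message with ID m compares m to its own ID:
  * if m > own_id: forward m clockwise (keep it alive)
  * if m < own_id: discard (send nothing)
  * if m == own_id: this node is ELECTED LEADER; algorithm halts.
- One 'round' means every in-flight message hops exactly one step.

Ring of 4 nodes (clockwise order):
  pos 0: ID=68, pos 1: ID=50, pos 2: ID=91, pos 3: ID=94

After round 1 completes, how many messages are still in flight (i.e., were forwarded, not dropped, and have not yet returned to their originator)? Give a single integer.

Answer: 2

Derivation:
Round 1: pos1(id50) recv 68: fwd; pos2(id91) recv 50: drop; pos3(id94) recv 91: drop; pos0(id68) recv 94: fwd
After round 1: 2 messages still in flight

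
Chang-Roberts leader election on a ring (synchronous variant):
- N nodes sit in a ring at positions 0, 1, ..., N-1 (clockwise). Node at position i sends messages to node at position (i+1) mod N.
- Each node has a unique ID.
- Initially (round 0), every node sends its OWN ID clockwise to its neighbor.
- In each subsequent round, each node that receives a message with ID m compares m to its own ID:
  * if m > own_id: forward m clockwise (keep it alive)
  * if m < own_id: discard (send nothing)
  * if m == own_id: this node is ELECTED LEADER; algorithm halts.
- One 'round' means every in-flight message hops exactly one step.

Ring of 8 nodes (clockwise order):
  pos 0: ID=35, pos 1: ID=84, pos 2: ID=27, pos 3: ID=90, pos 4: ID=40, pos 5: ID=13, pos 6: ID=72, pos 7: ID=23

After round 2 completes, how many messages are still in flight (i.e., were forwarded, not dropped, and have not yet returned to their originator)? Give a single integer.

Answer: 2

Derivation:
Round 1: pos1(id84) recv 35: drop; pos2(id27) recv 84: fwd; pos3(id90) recv 27: drop; pos4(id40) recv 90: fwd; pos5(id13) recv 40: fwd; pos6(id72) recv 13: drop; pos7(id23) recv 72: fwd; pos0(id35) recv 23: drop
Round 2: pos3(id90) recv 84: drop; pos5(id13) recv 90: fwd; pos6(id72) recv 40: drop; pos0(id35) recv 72: fwd
After round 2: 2 messages still in flight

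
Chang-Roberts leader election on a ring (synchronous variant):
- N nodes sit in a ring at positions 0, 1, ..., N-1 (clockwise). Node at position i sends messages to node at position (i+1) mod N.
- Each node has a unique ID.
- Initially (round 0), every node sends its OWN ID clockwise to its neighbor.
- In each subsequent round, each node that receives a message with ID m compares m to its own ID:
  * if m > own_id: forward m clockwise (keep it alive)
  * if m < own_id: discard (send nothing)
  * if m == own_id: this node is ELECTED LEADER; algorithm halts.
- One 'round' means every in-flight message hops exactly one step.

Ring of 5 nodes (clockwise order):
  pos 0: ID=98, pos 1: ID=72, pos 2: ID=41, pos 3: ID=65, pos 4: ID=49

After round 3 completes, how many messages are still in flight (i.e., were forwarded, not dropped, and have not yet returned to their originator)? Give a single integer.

Round 1: pos1(id72) recv 98: fwd; pos2(id41) recv 72: fwd; pos3(id65) recv 41: drop; pos4(id49) recv 65: fwd; pos0(id98) recv 49: drop
Round 2: pos2(id41) recv 98: fwd; pos3(id65) recv 72: fwd; pos0(id98) recv 65: drop
Round 3: pos3(id65) recv 98: fwd; pos4(id49) recv 72: fwd
After round 3: 2 messages still in flight

Answer: 2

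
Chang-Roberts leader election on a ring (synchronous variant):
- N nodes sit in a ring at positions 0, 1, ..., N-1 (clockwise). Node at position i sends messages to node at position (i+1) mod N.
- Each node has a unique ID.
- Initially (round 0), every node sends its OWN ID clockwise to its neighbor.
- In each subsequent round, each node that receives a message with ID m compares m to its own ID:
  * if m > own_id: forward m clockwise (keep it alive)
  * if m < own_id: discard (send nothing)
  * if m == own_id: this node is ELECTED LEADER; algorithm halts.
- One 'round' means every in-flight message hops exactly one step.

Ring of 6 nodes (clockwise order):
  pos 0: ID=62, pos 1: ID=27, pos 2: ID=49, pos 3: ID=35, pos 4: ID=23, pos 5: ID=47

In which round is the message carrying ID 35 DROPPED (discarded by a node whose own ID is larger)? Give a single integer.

Answer: 2

Derivation:
Round 1: pos1(id27) recv 62: fwd; pos2(id49) recv 27: drop; pos3(id35) recv 49: fwd; pos4(id23) recv 35: fwd; pos5(id47) recv 23: drop; pos0(id62) recv 47: drop
Round 2: pos2(id49) recv 62: fwd; pos4(id23) recv 49: fwd; pos5(id47) recv 35: drop
Round 3: pos3(id35) recv 62: fwd; pos5(id47) recv 49: fwd
Round 4: pos4(id23) recv 62: fwd; pos0(id62) recv 49: drop
Round 5: pos5(id47) recv 62: fwd
Round 6: pos0(id62) recv 62: ELECTED
Message ID 35 originates at pos 3; dropped at pos 5 in round 2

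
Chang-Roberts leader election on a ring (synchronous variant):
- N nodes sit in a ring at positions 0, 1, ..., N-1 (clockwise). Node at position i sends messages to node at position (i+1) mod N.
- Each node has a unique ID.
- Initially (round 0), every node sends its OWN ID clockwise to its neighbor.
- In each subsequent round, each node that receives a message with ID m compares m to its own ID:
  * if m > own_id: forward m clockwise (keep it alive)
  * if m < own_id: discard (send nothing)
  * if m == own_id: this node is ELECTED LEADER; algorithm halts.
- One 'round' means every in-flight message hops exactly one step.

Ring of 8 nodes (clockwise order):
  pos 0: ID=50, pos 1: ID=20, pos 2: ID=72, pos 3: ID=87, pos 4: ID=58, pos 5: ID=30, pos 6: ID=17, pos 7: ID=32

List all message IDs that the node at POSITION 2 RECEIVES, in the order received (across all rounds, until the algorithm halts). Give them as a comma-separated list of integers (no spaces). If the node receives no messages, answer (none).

Round 1: pos1(id20) recv 50: fwd; pos2(id72) recv 20: drop; pos3(id87) recv 72: drop; pos4(id58) recv 87: fwd; pos5(id30) recv 58: fwd; pos6(id17) recv 30: fwd; pos7(id32) recv 17: drop; pos0(id50) recv 32: drop
Round 2: pos2(id72) recv 50: drop; pos5(id30) recv 87: fwd; pos6(id17) recv 58: fwd; pos7(id32) recv 30: drop
Round 3: pos6(id17) recv 87: fwd; pos7(id32) recv 58: fwd
Round 4: pos7(id32) recv 87: fwd; pos0(id50) recv 58: fwd
Round 5: pos0(id50) recv 87: fwd; pos1(id20) recv 58: fwd
Round 6: pos1(id20) recv 87: fwd; pos2(id72) recv 58: drop
Round 7: pos2(id72) recv 87: fwd
Round 8: pos3(id87) recv 87: ELECTED

Answer: 20,50,58,87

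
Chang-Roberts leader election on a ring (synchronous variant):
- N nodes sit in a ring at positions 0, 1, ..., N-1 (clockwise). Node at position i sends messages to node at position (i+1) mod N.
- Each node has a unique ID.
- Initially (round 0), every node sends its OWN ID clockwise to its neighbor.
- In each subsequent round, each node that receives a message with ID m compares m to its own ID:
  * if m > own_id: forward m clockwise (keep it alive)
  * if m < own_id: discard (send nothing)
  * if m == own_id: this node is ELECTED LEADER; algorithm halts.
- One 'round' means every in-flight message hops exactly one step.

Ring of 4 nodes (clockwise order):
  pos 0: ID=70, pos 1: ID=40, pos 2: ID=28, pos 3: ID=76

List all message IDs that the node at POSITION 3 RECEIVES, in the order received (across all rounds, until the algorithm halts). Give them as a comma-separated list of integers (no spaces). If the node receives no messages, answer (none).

Answer: 28,40,70,76

Derivation:
Round 1: pos1(id40) recv 70: fwd; pos2(id28) recv 40: fwd; pos3(id76) recv 28: drop; pos0(id70) recv 76: fwd
Round 2: pos2(id28) recv 70: fwd; pos3(id76) recv 40: drop; pos1(id40) recv 76: fwd
Round 3: pos3(id76) recv 70: drop; pos2(id28) recv 76: fwd
Round 4: pos3(id76) recv 76: ELECTED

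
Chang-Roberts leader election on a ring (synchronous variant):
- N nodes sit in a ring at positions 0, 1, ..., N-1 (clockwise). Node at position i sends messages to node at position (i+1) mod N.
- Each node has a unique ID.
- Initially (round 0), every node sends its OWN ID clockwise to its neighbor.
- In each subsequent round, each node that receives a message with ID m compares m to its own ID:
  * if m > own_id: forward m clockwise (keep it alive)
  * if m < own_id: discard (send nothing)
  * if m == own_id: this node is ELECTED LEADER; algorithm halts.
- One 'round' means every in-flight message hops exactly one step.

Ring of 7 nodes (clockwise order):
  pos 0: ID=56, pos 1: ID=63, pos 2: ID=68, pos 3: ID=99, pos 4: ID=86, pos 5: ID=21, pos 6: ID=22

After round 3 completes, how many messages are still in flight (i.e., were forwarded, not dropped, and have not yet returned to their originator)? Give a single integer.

Round 1: pos1(id63) recv 56: drop; pos2(id68) recv 63: drop; pos3(id99) recv 68: drop; pos4(id86) recv 99: fwd; pos5(id21) recv 86: fwd; pos6(id22) recv 21: drop; pos0(id56) recv 22: drop
Round 2: pos5(id21) recv 99: fwd; pos6(id22) recv 86: fwd
Round 3: pos6(id22) recv 99: fwd; pos0(id56) recv 86: fwd
After round 3: 2 messages still in flight

Answer: 2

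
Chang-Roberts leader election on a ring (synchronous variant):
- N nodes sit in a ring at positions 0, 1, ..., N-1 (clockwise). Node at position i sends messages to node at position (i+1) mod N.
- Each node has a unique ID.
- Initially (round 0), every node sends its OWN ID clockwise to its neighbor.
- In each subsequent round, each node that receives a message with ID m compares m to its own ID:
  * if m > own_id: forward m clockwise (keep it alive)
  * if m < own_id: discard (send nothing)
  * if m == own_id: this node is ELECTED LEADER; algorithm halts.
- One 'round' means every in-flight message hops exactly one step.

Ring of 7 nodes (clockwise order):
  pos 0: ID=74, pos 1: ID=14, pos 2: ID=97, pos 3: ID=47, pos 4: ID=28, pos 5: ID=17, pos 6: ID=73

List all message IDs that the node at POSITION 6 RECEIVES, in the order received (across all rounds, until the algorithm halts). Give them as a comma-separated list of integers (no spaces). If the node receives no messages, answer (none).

Round 1: pos1(id14) recv 74: fwd; pos2(id97) recv 14: drop; pos3(id47) recv 97: fwd; pos4(id28) recv 47: fwd; pos5(id17) recv 28: fwd; pos6(id73) recv 17: drop; pos0(id74) recv 73: drop
Round 2: pos2(id97) recv 74: drop; pos4(id28) recv 97: fwd; pos5(id17) recv 47: fwd; pos6(id73) recv 28: drop
Round 3: pos5(id17) recv 97: fwd; pos6(id73) recv 47: drop
Round 4: pos6(id73) recv 97: fwd
Round 5: pos0(id74) recv 97: fwd
Round 6: pos1(id14) recv 97: fwd
Round 7: pos2(id97) recv 97: ELECTED

Answer: 17,28,47,97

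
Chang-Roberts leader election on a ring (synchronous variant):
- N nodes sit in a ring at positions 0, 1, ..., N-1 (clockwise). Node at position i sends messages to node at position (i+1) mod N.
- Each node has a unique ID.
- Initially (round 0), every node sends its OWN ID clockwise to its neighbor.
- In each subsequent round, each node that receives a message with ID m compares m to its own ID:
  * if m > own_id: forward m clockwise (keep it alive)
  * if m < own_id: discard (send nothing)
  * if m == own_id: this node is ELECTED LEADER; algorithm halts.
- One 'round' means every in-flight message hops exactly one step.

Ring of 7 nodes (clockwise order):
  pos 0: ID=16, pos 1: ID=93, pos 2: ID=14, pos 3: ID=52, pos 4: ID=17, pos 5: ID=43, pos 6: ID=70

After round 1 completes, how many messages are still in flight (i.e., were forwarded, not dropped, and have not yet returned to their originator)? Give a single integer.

Round 1: pos1(id93) recv 16: drop; pos2(id14) recv 93: fwd; pos3(id52) recv 14: drop; pos4(id17) recv 52: fwd; pos5(id43) recv 17: drop; pos6(id70) recv 43: drop; pos0(id16) recv 70: fwd
After round 1: 3 messages still in flight

Answer: 3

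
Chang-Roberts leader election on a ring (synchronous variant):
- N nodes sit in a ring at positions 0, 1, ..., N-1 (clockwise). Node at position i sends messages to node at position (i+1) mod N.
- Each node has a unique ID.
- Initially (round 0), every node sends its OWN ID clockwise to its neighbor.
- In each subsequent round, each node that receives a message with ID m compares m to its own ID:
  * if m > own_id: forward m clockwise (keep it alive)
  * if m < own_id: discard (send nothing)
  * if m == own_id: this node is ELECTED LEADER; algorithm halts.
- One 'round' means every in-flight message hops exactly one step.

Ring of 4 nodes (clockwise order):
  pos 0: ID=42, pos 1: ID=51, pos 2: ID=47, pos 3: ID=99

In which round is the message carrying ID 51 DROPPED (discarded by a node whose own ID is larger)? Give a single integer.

Answer: 2

Derivation:
Round 1: pos1(id51) recv 42: drop; pos2(id47) recv 51: fwd; pos3(id99) recv 47: drop; pos0(id42) recv 99: fwd
Round 2: pos3(id99) recv 51: drop; pos1(id51) recv 99: fwd
Round 3: pos2(id47) recv 99: fwd
Round 4: pos3(id99) recv 99: ELECTED
Message ID 51 originates at pos 1; dropped at pos 3 in round 2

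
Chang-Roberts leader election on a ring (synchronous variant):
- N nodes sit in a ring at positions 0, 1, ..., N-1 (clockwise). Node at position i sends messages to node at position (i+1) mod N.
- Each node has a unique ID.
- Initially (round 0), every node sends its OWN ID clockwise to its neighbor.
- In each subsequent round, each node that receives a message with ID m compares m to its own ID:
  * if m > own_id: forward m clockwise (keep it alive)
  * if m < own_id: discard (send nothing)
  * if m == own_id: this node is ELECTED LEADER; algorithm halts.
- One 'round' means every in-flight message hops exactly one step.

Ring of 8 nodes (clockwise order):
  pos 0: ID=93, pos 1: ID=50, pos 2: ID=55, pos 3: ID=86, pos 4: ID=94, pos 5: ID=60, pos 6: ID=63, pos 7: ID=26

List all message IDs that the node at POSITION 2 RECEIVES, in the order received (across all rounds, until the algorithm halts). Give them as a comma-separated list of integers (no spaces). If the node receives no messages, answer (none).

Answer: 50,93,94

Derivation:
Round 1: pos1(id50) recv 93: fwd; pos2(id55) recv 50: drop; pos3(id86) recv 55: drop; pos4(id94) recv 86: drop; pos5(id60) recv 94: fwd; pos6(id63) recv 60: drop; pos7(id26) recv 63: fwd; pos0(id93) recv 26: drop
Round 2: pos2(id55) recv 93: fwd; pos6(id63) recv 94: fwd; pos0(id93) recv 63: drop
Round 3: pos3(id86) recv 93: fwd; pos7(id26) recv 94: fwd
Round 4: pos4(id94) recv 93: drop; pos0(id93) recv 94: fwd
Round 5: pos1(id50) recv 94: fwd
Round 6: pos2(id55) recv 94: fwd
Round 7: pos3(id86) recv 94: fwd
Round 8: pos4(id94) recv 94: ELECTED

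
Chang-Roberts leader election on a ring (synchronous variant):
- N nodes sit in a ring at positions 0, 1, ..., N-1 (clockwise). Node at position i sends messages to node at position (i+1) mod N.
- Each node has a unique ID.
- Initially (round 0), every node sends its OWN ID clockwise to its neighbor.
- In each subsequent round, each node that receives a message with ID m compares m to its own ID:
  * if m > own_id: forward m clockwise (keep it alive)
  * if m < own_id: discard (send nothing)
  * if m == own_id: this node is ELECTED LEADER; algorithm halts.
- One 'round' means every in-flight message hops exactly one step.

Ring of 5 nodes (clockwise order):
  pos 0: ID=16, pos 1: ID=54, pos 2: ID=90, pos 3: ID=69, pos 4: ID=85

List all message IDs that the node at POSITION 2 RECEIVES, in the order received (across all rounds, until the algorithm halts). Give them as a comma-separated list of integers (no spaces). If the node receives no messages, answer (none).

Answer: 54,85,90

Derivation:
Round 1: pos1(id54) recv 16: drop; pos2(id90) recv 54: drop; pos3(id69) recv 90: fwd; pos4(id85) recv 69: drop; pos0(id16) recv 85: fwd
Round 2: pos4(id85) recv 90: fwd; pos1(id54) recv 85: fwd
Round 3: pos0(id16) recv 90: fwd; pos2(id90) recv 85: drop
Round 4: pos1(id54) recv 90: fwd
Round 5: pos2(id90) recv 90: ELECTED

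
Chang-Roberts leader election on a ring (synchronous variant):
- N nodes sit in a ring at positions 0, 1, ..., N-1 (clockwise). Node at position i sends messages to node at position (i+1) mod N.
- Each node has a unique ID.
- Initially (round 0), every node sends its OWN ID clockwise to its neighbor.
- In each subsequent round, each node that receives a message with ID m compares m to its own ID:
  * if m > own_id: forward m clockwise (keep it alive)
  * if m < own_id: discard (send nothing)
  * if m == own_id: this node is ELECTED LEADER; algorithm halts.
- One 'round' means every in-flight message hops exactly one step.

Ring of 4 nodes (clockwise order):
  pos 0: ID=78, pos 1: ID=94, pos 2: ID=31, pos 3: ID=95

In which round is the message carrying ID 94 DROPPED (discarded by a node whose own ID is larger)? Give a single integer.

Round 1: pos1(id94) recv 78: drop; pos2(id31) recv 94: fwd; pos3(id95) recv 31: drop; pos0(id78) recv 95: fwd
Round 2: pos3(id95) recv 94: drop; pos1(id94) recv 95: fwd
Round 3: pos2(id31) recv 95: fwd
Round 4: pos3(id95) recv 95: ELECTED
Message ID 94 originates at pos 1; dropped at pos 3 in round 2

Answer: 2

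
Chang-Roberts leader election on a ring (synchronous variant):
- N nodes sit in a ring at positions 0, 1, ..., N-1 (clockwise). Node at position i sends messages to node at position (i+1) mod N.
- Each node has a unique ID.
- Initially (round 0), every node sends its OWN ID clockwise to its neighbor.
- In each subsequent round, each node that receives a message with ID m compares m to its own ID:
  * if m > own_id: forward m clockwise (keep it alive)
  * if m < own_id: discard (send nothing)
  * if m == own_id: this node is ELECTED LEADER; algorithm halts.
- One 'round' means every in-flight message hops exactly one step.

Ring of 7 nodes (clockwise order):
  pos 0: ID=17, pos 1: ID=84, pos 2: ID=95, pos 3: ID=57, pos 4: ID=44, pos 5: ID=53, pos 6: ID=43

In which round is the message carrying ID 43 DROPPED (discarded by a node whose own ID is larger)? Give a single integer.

Answer: 2

Derivation:
Round 1: pos1(id84) recv 17: drop; pos2(id95) recv 84: drop; pos3(id57) recv 95: fwd; pos4(id44) recv 57: fwd; pos5(id53) recv 44: drop; pos6(id43) recv 53: fwd; pos0(id17) recv 43: fwd
Round 2: pos4(id44) recv 95: fwd; pos5(id53) recv 57: fwd; pos0(id17) recv 53: fwd; pos1(id84) recv 43: drop
Round 3: pos5(id53) recv 95: fwd; pos6(id43) recv 57: fwd; pos1(id84) recv 53: drop
Round 4: pos6(id43) recv 95: fwd; pos0(id17) recv 57: fwd
Round 5: pos0(id17) recv 95: fwd; pos1(id84) recv 57: drop
Round 6: pos1(id84) recv 95: fwd
Round 7: pos2(id95) recv 95: ELECTED
Message ID 43 originates at pos 6; dropped at pos 1 in round 2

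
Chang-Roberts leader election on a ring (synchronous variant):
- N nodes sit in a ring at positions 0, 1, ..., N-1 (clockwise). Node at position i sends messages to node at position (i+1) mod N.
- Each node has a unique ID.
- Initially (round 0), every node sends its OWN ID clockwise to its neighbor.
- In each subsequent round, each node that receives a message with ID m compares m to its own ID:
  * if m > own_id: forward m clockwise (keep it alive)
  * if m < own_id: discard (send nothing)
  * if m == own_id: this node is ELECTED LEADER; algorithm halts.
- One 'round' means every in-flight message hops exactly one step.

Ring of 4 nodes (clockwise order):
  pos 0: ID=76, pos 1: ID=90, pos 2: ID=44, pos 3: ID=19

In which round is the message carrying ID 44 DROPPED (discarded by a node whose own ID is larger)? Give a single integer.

Answer: 2

Derivation:
Round 1: pos1(id90) recv 76: drop; pos2(id44) recv 90: fwd; pos3(id19) recv 44: fwd; pos0(id76) recv 19: drop
Round 2: pos3(id19) recv 90: fwd; pos0(id76) recv 44: drop
Round 3: pos0(id76) recv 90: fwd
Round 4: pos1(id90) recv 90: ELECTED
Message ID 44 originates at pos 2; dropped at pos 0 in round 2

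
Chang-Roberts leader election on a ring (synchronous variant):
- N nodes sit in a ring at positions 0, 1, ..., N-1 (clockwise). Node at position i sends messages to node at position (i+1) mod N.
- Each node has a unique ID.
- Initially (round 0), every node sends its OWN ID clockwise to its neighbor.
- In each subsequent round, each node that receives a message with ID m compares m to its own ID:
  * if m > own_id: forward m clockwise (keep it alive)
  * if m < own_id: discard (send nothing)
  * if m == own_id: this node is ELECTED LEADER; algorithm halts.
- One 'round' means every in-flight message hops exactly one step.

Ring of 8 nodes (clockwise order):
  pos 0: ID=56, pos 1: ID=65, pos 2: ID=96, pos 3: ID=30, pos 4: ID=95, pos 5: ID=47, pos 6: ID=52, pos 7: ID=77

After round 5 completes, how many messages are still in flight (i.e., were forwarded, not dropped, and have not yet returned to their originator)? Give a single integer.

Round 1: pos1(id65) recv 56: drop; pos2(id96) recv 65: drop; pos3(id30) recv 96: fwd; pos4(id95) recv 30: drop; pos5(id47) recv 95: fwd; pos6(id52) recv 47: drop; pos7(id77) recv 52: drop; pos0(id56) recv 77: fwd
Round 2: pos4(id95) recv 96: fwd; pos6(id52) recv 95: fwd; pos1(id65) recv 77: fwd
Round 3: pos5(id47) recv 96: fwd; pos7(id77) recv 95: fwd; pos2(id96) recv 77: drop
Round 4: pos6(id52) recv 96: fwd; pos0(id56) recv 95: fwd
Round 5: pos7(id77) recv 96: fwd; pos1(id65) recv 95: fwd
After round 5: 2 messages still in flight

Answer: 2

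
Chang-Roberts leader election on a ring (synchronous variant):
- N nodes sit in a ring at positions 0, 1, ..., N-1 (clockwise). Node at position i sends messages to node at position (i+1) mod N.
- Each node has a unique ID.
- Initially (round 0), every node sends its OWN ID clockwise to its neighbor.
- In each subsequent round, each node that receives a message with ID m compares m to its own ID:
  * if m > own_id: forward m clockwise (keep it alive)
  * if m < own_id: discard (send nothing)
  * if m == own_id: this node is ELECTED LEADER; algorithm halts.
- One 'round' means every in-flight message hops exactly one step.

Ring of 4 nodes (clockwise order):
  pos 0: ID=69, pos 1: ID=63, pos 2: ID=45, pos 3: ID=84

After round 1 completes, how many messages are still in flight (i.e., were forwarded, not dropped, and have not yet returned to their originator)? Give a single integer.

Round 1: pos1(id63) recv 69: fwd; pos2(id45) recv 63: fwd; pos3(id84) recv 45: drop; pos0(id69) recv 84: fwd
After round 1: 3 messages still in flight

Answer: 3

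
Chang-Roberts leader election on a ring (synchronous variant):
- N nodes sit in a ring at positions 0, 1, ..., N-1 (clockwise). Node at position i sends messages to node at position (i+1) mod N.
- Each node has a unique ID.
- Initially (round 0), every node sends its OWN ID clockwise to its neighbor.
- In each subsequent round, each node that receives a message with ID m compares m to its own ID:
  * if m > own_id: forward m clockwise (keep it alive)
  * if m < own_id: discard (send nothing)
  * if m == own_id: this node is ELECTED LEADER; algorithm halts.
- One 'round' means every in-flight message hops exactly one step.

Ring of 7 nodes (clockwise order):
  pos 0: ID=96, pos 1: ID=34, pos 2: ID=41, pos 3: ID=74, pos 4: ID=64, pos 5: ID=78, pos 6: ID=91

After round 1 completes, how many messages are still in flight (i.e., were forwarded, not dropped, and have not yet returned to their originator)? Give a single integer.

Answer: 2

Derivation:
Round 1: pos1(id34) recv 96: fwd; pos2(id41) recv 34: drop; pos3(id74) recv 41: drop; pos4(id64) recv 74: fwd; pos5(id78) recv 64: drop; pos6(id91) recv 78: drop; pos0(id96) recv 91: drop
After round 1: 2 messages still in flight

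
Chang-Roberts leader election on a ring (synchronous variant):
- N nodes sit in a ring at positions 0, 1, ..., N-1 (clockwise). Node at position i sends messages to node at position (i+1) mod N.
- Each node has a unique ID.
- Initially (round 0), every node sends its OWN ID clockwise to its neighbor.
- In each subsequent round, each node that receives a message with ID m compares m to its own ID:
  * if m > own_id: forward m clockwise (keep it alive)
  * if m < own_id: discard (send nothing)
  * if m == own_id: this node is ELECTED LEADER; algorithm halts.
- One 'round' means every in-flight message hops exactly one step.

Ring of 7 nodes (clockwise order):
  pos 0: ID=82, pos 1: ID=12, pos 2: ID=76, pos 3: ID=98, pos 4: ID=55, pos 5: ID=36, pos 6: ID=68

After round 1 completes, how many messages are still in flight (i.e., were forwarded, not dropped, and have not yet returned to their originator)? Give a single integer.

Round 1: pos1(id12) recv 82: fwd; pos2(id76) recv 12: drop; pos3(id98) recv 76: drop; pos4(id55) recv 98: fwd; pos5(id36) recv 55: fwd; pos6(id68) recv 36: drop; pos0(id82) recv 68: drop
After round 1: 3 messages still in flight

Answer: 3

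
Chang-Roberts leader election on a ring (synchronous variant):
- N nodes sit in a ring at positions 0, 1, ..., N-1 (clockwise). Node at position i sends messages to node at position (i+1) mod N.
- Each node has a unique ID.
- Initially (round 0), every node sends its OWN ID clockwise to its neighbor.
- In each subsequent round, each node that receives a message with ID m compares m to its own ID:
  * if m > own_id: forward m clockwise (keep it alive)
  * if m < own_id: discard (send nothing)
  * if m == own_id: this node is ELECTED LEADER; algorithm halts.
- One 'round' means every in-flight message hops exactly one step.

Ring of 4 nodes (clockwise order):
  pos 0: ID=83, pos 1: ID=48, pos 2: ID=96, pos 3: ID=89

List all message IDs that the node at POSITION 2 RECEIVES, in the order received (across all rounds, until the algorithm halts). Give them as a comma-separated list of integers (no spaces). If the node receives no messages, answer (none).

Answer: 48,83,89,96

Derivation:
Round 1: pos1(id48) recv 83: fwd; pos2(id96) recv 48: drop; pos3(id89) recv 96: fwd; pos0(id83) recv 89: fwd
Round 2: pos2(id96) recv 83: drop; pos0(id83) recv 96: fwd; pos1(id48) recv 89: fwd
Round 3: pos1(id48) recv 96: fwd; pos2(id96) recv 89: drop
Round 4: pos2(id96) recv 96: ELECTED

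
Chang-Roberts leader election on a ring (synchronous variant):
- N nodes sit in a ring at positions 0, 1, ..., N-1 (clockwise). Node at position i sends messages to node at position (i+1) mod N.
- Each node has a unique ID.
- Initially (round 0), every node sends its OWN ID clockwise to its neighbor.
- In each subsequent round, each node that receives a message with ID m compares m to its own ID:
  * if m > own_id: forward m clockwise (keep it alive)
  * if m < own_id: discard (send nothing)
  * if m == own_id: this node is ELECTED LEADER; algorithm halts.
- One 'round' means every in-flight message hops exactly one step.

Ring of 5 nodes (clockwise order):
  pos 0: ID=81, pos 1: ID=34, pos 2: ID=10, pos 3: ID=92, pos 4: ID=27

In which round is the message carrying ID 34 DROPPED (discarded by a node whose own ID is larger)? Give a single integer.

Round 1: pos1(id34) recv 81: fwd; pos2(id10) recv 34: fwd; pos3(id92) recv 10: drop; pos4(id27) recv 92: fwd; pos0(id81) recv 27: drop
Round 2: pos2(id10) recv 81: fwd; pos3(id92) recv 34: drop; pos0(id81) recv 92: fwd
Round 3: pos3(id92) recv 81: drop; pos1(id34) recv 92: fwd
Round 4: pos2(id10) recv 92: fwd
Round 5: pos3(id92) recv 92: ELECTED
Message ID 34 originates at pos 1; dropped at pos 3 in round 2

Answer: 2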